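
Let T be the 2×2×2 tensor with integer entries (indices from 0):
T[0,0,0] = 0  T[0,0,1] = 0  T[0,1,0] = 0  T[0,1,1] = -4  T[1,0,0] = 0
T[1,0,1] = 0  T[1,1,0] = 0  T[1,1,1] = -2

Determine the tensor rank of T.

1

Lower bound: T ≠ 0 (e.g. T[0,1,1] = -4), so rank(T) ≥ 1.
Upper bound: the mode-1 fibre T[:,1,1] = [-4, -2] gives a = [2, 1] (primitive direction); the mode-2 fibre T[0,:,1] = [0, -4] gives b = [0, 1]; then c[k] = T[0,1,k] / (a[0]·b[1]) = [0, -4] / 2 = [0, -2].
Expanding [2, 1] (x) [0, 1] (x) [0, -2] reproduces all 8 entries of T, so T = [2, 1] (x) [0, 1] (x) [0, -2] and rank(T) ≤ 1.
These bounds meet, so rank(T) = 1.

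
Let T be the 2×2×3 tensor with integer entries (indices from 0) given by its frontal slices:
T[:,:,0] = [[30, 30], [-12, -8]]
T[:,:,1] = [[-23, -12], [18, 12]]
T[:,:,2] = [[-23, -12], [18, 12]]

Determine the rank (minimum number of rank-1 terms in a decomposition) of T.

Lower bound: in the mode-1 unfolding of T (rows indexed by i, columns by (j,k)) the 2×2 minor on rows i ∈ {0, 1}, columns (j,k) ∈ {(0,0), (0,1)} is det [[30, -23], [-12, 18]] = 264 ≠ 0, so that unfolding has rank ≥ 2 and hence rank(T) ≥ 2 (CP rank is at least every unfolding rank, though it can be larger).
Upper bound: with S_k = T[:,:,k], the two rank-1 terms a₁b₁ᵀ, a₂b₂ᵀ are the rank-1 members of the pencil x·S₀ + y·S₁.
det(x·S₀ + y·S₁) is 120·x² − 140·xy − 60·y² = 20·(2·x − 3·y)(3·x + y), vanishing at (x:y) = (3:2) and (1:-3).
M₁ = 3·S₀ + 2·S₁ = [[44, 66], [0, 0]] = 22·[1, 0][2, 3]ᵀ and M₂ = S₀ − 3·S₁ = [[99, 66], [-66, -44]] = 11·[3, -2][3, 2]ᵀ, so take a₁ = [1, 0], b₁ = [2, 3], a₂ = [3, -2], b₂ = [3, 2].
Each slice is an integer combination of E₁ = a₁b₁ᵀ and E₂ = a₂b₂ᵀ: S₀ = 6·E₁ + 2·E₂, S₁ = 2·E₁ − 3·E₂, S₂ = 2·E₁ − 3·E₂; reading off coefficients, c₁ = [6, 2, 2] and c₂ = [2, -3, -3].
Hence T = [1, 0] (x) [2, 3] (x) [6, 2, 2] + [3, -2] (x) [3, 2] (x) [2, -3, -3], so rank(T) ≤ 2.
These bounds meet, so rank(T) = 2.

2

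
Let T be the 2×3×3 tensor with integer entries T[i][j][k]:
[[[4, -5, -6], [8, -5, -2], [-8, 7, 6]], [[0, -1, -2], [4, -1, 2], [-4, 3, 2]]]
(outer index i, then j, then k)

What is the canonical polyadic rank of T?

Lower bound: the mode-2 unfolding of T (rows indexed by j, columns by (i,k) = (0,0), (0,1), (0,2), (1,0), (1,1), (1,2)) is [[4, -5, -6, 0, -1, -2], [8, -5, -2, 4, -1, 2], [-8, 7, 6, -4, 3, 2]].
There the 3×3 minor on rows j ∈ {0, 1, 2}, columns (i,k) ∈ {(0,0), (0,1), (1,0)} is det [[4, -5, 0], [8, -5, 4], [-8, 7, -4]] = -32 ≠ 0, so this unfolding has rank ≥ 3; CP rank is at least every unfolding rank, so rank(T) ≥ 3. (Flattening ranks never certify an upper bound on CP rank; for that we must actually write T with 3 rank-1 terms.)
Upper bound: T is a sum of 3 rank-1 terms, T = (1, 0) ⊗ (1, 1, -1) ⊗ (4, -4, -4) + (1, 1) ⊗ (0, 1, -1) ⊗ (4, -2, 0) + (1, 1) ⊗ (1, -1, -1) ⊗ (0, -1, -2) (written with every a and b primitive with positive leading entry and the scale carried by c; CP decompositions are not unique, and this one is verified by expanding entrywise), so rank(T) ≤ 3.
These bounds meet, so rank(T) = 3.
Check entry T[1,0,0] = 0: (0)·(1)·(4) + (1)·(0)·(4) + (1)·(1)·(0) = 0.

3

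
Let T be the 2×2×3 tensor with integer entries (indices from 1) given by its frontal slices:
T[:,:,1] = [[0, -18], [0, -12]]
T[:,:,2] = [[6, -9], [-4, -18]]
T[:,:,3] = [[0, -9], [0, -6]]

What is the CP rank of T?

2

Lower bound: the mode-1 unfolding of T (rows indexed by i, columns by (j,k) = (1,1), (1,2), (1,3), (2,1), (2,2), (2,3)) is [[0, 6, 0, -18, -9, -9], [0, -4, 0, -12, -18, -6]].
There the 2×2 minor on rows i ∈ {1, 2}, columns (j,k) ∈ {(1,2), (2,1)} is det [[6, -18], [-4, -12]] = -144 ≠ 0, so this unfolding has rank ≥ 2; CP rank is at least every unfolding rank, so rank(T) ≥ 2. (Unfolding ranks only ever bound the CP rank from below — rank(T) can be strictly larger than all of them — so the matching upper bound has to come from an explicit 2-term decomposition.)
Upper bound — finding two terms. Write S_k = T[:,:,k] for the frontal slices: S₁ = [[0, -18], [0, -12]], S₂ = [[6, -9], [-4, -18]], S₃ = [[0, -9], [0, -6]].
If T = a₁ ∘ b₁ ∘ c₁ + a₂ ∘ b₂ ∘ c₂ then each S_k = c₁[k]·a₁b₁ᵀ + c₂[k]·a₂b₂ᵀ. S₁ and S₂ are linearly independent, so a₁b₁ᵀ and a₂b₂ᵀ must span the same plane of matrices: they are the rank-1 matrices of the form x·S₁ + y·S₂.
det(x·S₁ + y·S₂) is −144·xy − 144·y² = (-144)·(y)(x + y), vanishing at (x:y) = (1:0) and (1:-1).
M₁ = S₁ = [[0, -18], [0, -12]] = (-6)·(3, 2)(0, 1)ᵀ and M₂ = S₁ − S₂ = [[-6, -9], [4, 6]] = −(3, -2)(2, 3)ᵀ, so take a₁ = (3, 2), b₁ = (0, 1), a₂ = (3, -2), b₂ = (2, 3).
Each slice is an integer combination of E₁ = a₁b₁ᵀ and E₂ = a₂b₂ᵀ: S₁ = −6·E₁, S₂ = −6·E₁ + E₂, S₃ = −3·E₁; reading off coefficients, c₁ = (-6, -6, -3) and c₂ = (0, 1, 0).
Hence T = (3, 2) ∘ (0, 1) ∘ (-6, -6, -3) + (3, -2) ∘ (2, 3) ∘ (0, 1, 0), so rank(T) ≤ 2.
These bounds meet, so rank(T) = 2.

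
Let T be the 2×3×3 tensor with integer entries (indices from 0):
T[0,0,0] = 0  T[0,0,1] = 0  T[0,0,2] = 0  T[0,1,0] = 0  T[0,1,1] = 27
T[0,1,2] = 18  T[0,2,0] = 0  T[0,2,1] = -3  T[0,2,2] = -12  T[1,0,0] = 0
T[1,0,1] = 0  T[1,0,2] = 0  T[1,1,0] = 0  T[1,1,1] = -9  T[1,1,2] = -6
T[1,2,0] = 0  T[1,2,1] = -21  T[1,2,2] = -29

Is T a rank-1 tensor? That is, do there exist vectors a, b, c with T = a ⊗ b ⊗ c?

No

The mode-2 unfolding of T (rows indexed by j, columns by (i,k) = (0,0), (0,1), (0,2), (1,0), (1,1), (1,2)) is [[0, 0, 0, 0, 0, 0], [0, 27, 18, 0, -9, -6], [0, -3, -12, 0, -21, -29]].
There the 2×2 minor on rows j ∈ {1, 2}, columns (i,k) ∈ {(0,1), (0,2)} is det [[27, 18], [-3, -12]] = -270 ≠ 0, so this unfolding has rank ≥ 2; CP rank is at least every unfolding rank, so rank(T) ≥ 2.
In particular rank(T) ≥ 2 > 1, so T is not rank-1.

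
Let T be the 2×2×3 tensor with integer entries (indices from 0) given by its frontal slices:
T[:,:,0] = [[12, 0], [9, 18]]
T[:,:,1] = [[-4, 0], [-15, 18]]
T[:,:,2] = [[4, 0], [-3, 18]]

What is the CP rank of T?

Lower bound: the mode-1 unfolding of T (rows indexed by i, columns by (j,k) = (0,0), (0,1), (0,2), (1,0), (1,1), (1,2)) is [[12, -4, 4, 0, 0, 0], [9, -15, -3, 18, 18, 18]].
There the 2×2 minor on rows i ∈ {0, 1}, columns (j,k) ∈ {(0,0), (0,1)} is det [[12, -4], [9, -15]] = -144 ≠ 0, so this unfolding has rank ≥ 2; CP rank is at least every unfolding rank, so rank(T) ≥ 2. (This is only a lower bound: in general the CP rank may exceed every unfolding rank, so we still need to exhibit 2 rank-1 terms summing to T.)
Upper bound — finding two terms. Write S_k = T[:,:,k] for the frontal slices: S₀ = [[12, 0], [9, 18]], S₁ = [[-4, 0], [-15, 18]], S₂ = [[4, 0], [-3, 18]].
If T = a₁ (x) b₁ (x) c₁ + a₂ (x) b₂ (x) c₂ then each S_k = c₁[k]·a₁b₁ᵀ + c₂[k]·a₂b₂ᵀ. S₀ and S₁ are linearly independent, so a₁b₁ᵀ and a₂b₂ᵀ must span the same plane of matrices: they are the rank-1 matrices of the form x·S₀ + y·S₁.
det(x·S₀ + y·S₁) is 216·x² + 144·xy − 72·y² = 72·(3·x − y)(x + y), vanishing at (x:y) = (1:3) and (1:-1).
M₁ = S₀ + 3·S₁ = [[0, 0], [-36, 72]] = (-36)·[0, 1][1, -2]ᵀ and M₂ = S₀ − S₁ = [[16, 0], [24, 0]] = 8·[2, 3][1, 0]ᵀ, so take a₁ = [0, 1], b₁ = [1, -2], a₂ = [2, 3], b₂ = [1, 0].
Each slice is an integer combination of E₁ = a₁b₁ᵀ and E₂ = a₂b₂ᵀ: S₀ = −9·E₁ + 6·E₂, S₁ = −9·E₁ − 2·E₂, S₂ = −9·E₁ + 2·E₂; reading off coefficients, c₁ = [-9, -9, -9] and c₂ = [6, -2, 2].
Hence T = [0, 1] (x) [1, -2] (x) [-9, -9, -9] + [2, 3] (x) [1, 0] (x) [6, -2, 2], so rank(T) ≤ 2.
These bounds meet, so rank(T) = 2.

2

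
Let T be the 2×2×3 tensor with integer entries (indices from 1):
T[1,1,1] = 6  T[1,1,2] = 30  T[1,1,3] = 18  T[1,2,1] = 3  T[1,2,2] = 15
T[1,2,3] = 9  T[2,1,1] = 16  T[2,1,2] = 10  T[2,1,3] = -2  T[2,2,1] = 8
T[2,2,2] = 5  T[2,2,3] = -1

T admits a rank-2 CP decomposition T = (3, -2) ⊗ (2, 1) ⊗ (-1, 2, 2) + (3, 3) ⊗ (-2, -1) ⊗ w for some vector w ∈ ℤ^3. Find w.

w = (-2, -3, -1)

Subtract the known terms from T to get the rank-1 residual R = (3, 3) ⊗ (-2, -1) ⊗ w, so R[i,j,k] = a[i]·b[j]·w[k]. Pick indices with nonzero a[1]·b[1] = (3)·(-2) = -6. Only the fibre through (1,1,·) is needed: R[1,1,:] = T[1,1,:] − Σₗ aₗ[1]bₗ[1]cₗ = [6, 30, 18] − (3)·(2)·(-1, 2, 2) = [12, 18, 6]. Then w[k] = R[1,1,k] / -6 for each k, giving w = [12, 18, 6] / -6 = (-2, -3, -1).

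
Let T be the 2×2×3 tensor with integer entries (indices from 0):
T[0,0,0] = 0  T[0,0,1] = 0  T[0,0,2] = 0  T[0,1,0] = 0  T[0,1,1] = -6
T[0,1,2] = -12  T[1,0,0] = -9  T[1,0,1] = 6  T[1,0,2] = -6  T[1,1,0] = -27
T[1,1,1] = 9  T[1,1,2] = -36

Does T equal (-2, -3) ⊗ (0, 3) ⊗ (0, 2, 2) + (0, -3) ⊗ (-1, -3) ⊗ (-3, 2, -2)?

No

Reconstruct entry (0,1,1) from the claimed factors: Σₗ aₗ[0]bₗ[1]cₗ[1] = (-2)·(3)·(2) + (0)·(-3)·(2) = -12, but T[0,1,1] = -6. The claim is false.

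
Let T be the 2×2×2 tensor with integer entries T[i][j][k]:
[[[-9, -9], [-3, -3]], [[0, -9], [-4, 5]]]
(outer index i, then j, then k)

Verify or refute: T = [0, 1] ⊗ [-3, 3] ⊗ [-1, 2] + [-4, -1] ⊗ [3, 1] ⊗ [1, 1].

Reconstruct entry (0,0,0) from the claimed factors: Σₗ aₗ[0]bₗ[0]cₗ[0] = (0)·(-3)·(-1) + (-4)·(3)·(1) = -12, but T[0,0,0] = -9. The claim is false.

No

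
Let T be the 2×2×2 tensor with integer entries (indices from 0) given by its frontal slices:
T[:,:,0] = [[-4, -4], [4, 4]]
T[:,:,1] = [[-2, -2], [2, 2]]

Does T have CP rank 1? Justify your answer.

Yes

If T = a ⊗ b ⊗ c then every fibre of T is a multiple of the corresponding factor, so read the factors off the fibres through the nonzero entry T[0,0,0] = -4.
The mode-1 fibre T[:,0,0] = [-4, 4] gives a = (1, -1) (primitive direction); the mode-2 fibre T[0,:,0] = [-4, -4] gives b = (1, 1); then c[k] = T[0,0,k] / (a[0]·b[0]) = [-4, -2] / 1 = (-4, -2).
Expanding (1, -1) ⊗ (1, 1) ⊗ (-4, -2) reproduces all 8 entries of T, so T = (1, -1) ⊗ (1, 1) ⊗ (-4, -2) and rank(T) ≤ 1.
Equivalently every frontal slice T[:,:,k] is c[k] times the rank-1 matrix (1, -1) ⊗ (1, 1). So T has rank 1 (it is nonzero).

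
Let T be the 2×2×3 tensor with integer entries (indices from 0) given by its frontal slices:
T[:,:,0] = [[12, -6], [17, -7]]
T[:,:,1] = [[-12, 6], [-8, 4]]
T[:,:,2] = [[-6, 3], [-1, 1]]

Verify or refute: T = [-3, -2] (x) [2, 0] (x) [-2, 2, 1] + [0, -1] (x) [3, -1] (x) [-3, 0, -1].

Reconstruct entry (0,1,0) from the claimed factors: Σₗ aₗ[0]bₗ[1]cₗ[0] = (-3)·(0)·(-2) + (0)·(-1)·(-3) = 0, but T[0,1,0] = -6. The claim is false.

No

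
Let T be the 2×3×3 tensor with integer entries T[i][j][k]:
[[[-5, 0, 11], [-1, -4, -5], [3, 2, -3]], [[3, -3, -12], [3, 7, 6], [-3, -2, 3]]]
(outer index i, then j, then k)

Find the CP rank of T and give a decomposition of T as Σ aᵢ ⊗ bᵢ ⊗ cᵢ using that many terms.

Lower bound: in the mode-2 unfolding of T (rows indexed by j, columns by (i,k)) the 2×2 minor on rows j ∈ {0, 1}, columns (i,k) ∈ {(0,0), (0,1)} is det [[-5, 0], [-1, -4]] = 20 ≠ 0, so that unfolding has rank ≥ 2 and hence rank(T) ≥ 2 (CP rank is at least every unfolding rank, though it can be larger).
Upper bound: with S_k = T[:,:,k], the two rank-1 terms a₁b₁ᵀ, a₂b₂ᵀ are the rank-1 members of the pencil x·S₀ + y·S₁.
The 2×2 minor of x·S₀ + y·S₁ on rows {0,1}, columns {0,1} is −12·x² − 26·xy − 12·y² = (-2)·(2·x + 3·y)(3·x + 2·y), vanishing at (x:y) = (3:-2) and (2:-3).
M₁ = 3·S₀ − 2·S₁ = [[-15, 5, 5], [15, -5, -5]] = (-5)·[1, -1][3, -1, -1]ᵀ and M₂ = 2·S₀ − 3·S₁ = [[-10, 10, 0], [15, -15, 0]] = (-5)·[2, -3][1, -1, 0]ᵀ, so take a₁ = [1, -1], b₁ = [3, -1, -1], a₂ = [2, -3], b₂ = [1, -1, 0].
Each slice is an integer combination of E₁ = a₁b₁ᵀ and E₂ = a₂b₂ᵀ: S₀ = −3·E₁ + 2·E₂, S₁ = −2·E₁ + 3·E₂, S₂ = 3·E₁ + E₂; reading off coefficients, c₁ = [-3, -2, 3] and c₂ = [2, 3, 1].
Hence T = [1, -1] ⊗ [3, -1, -1] ⊗ [-3, -2, 3] + [2, -3] ⊗ [1, -1, 0] ⊗ [2, 3, 1], so rank(T) ≤ 2.
These bounds meet, so rank(T) = 2.

rank(T) = 2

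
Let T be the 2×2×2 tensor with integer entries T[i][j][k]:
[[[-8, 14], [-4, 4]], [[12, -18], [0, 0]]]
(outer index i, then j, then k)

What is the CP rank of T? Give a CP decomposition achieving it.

Lower bound: the mode-2 unfolding of T (rows indexed by j, columns by (i,k) = (0,0), (0,1), (1,0), (1,1)) is [[-8, 14, 12, -18], [-4, 4, 0, 0]].
There the 2×2 minor on rows j ∈ {0, 1}, columns (i,k) ∈ {(0,0), (0,1)} is det [[-8, 14], [-4, 4]] = 24 ≠ 0, so this unfolding has rank ≥ 2; CP rank is at least every unfolding rank, so rank(T) ≥ 2. (Unfolding ranks only ever bound the CP rank from below — rank(T) can be strictly larger than all of them — so the matching upper bound has to come from an explicit 2-term decomposition.)
Upper bound — finding two terms. Write S_k = T[:,:,k] for the frontal slices: S₀ = [[-8, -4], [12, 0]], S₁ = [[14, 4], [-18, 0]].
If T = a₁ ⊗ b₁ ⊗ c₁ + a₂ ⊗ b₂ ⊗ c₂ then each S_k = c₁[k]·a₁b₁ᵀ + c₂[k]·a₂b₂ᵀ. S₀ and S₁ are linearly independent, so a₁b₁ᵀ and a₂b₂ᵀ must span the same plane of matrices: they are the rank-1 matrices of the form x·S₀ + y·S₁.
det(x·S₀ + y·S₁) is 48·x² − 120·xy + 72·y² = 24·(2·x − 3·y)(x − y), vanishing at (x:y) = (3:2) and (1:1).
M₁ = 3·S₀ + 2·S₁ = [[4, -4], [0, 0]] = 4·[1, 0][1, -1]ᵀ and M₂ = S₀ + S₁ = [[6, 0], [-6, 0]] = 6·[1, -1][1, 0]ᵀ, so take a₁ = [1, 0], b₁ = [1, -1], a₂ = [1, -1], b₂ = [1, 0].
Each slice is an integer combination of E₁ = a₁b₁ᵀ and E₂ = a₂b₂ᵀ: S₀ = 4·E₁ − 12·E₂, S₁ = −4·E₁ + 18·E₂; reading off coefficients, c₁ = [4, -4] and c₂ = [-12, 18].
Hence T = [1, 0] ⊗ [1, -1] ⊗ [4, -4] + [1, -1] ⊗ [1, 0] ⊗ [-12, 18], so rank(T) ≤ 2.
These bounds meet, so rank(T) = 2.
Check entry T[0,1,1] = 4: (1)·(-1)·(-4) + (1)·(0)·(18) = 4.

rank(T) = 2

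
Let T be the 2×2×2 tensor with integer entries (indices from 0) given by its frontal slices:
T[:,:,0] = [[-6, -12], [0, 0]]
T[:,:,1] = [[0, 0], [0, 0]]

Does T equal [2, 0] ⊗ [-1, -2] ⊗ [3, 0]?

Yes

Reconstruct entrywise from the claimed factors. For example, T[0,1,0] = -12 and Σₗ aₗ[0]bₗ[1]cₗ[0] = (2)·(-2)·(3) = -12; checking all 8 entries, every one matches. The claim holds.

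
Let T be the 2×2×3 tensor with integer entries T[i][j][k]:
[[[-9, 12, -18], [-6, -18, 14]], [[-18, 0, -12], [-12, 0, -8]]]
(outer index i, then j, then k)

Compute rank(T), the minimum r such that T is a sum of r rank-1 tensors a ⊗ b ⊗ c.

2

Lower bound: the mode-2 unfolding of T (rows indexed by j, columns by (i,k) = (0,0), (0,1), (0,2), (1,0), (1,1), (1,2)) is [[-9, 12, -18, -18, 0, -12], [-6, -18, 14, -12, 0, -8]].
There the 2×2 minor on rows j ∈ {0, 1}, columns (i,k) ∈ {(0,0), (0,1)} is det [[-9, 12], [-6, -18]] = 234 ≠ 0, so this unfolding has rank ≥ 2; CP rank is at least every unfolding rank, so rank(T) ≥ 2. (Unfolding ranks only ever bound the CP rank from below — rank(T) can be strictly larger than all of them — so the matching upper bound has to come from an explicit 2-term decomposition.)
Upper bound — finding two terms. Write S_k = T[:,:,k] for the frontal slices: S₀ = [[-9, -6], [-18, -12]], S₁ = [[12, -18], [0, 0]], S₂ = [[-18, 14], [-12, -8]].
If T = a₁ ⊗ b₁ ⊗ c₁ + a₂ ⊗ b₂ ⊗ c₂ then each S_k = c₁[k]·a₁b₁ᵀ + c₂[k]·a₂b₂ᵀ. S₀ and S₁ are linearly independent, so a₁b₁ᵀ and a₂b₂ᵀ must span the same plane of matrices: they are the rank-1 matrices of the form x·S₀ + y·S₁.
det(x·S₀ + y·S₁) is −468·xy = (-468)·(y)(x), vanishing at (x:y) = (1:0) and (0:1).
M₁ = S₀ = [[-9, -6], [-18, -12]] = (-3)·(1, 2)(3, 2)ᵀ and M₂ = S₁ = [[12, -18], [0, 0]] = 6·(1, 0)(2, -3)ᵀ, so take a₁ = (1, 2), b₁ = (3, 2), a₂ = (1, 0), b₂ = (2, -3).
Each slice is an integer combination of E₁ = a₁b₁ᵀ and E₂ = a₂b₂ᵀ: S₀ = −3·E₁, S₁ = 6·E₂, S₂ = −2·E₁ − 6·E₂; reading off coefficients, c₁ = (-3, 0, -2) and c₂ = (0, 6, -6).
Hence T = (1, 2) ⊗ (3, 2) ⊗ (-3, 0, -2) + (1, 0) ⊗ (2, -3) ⊗ (0, 6, -6), so rank(T) ≤ 2.
These bounds meet, so rank(T) = 2.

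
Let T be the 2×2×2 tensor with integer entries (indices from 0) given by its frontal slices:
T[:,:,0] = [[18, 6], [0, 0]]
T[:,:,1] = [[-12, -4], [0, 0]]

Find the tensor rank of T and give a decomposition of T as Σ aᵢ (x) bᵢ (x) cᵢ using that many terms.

Lower bound: T ≠ 0 (e.g. T[0,0,0] = 18), so rank(T) ≥ 1.
Upper bound: if T = a (x) b (x) c then every fibre of T is a multiple of the corresponding factor, so read the factors off the fibres through the nonzero entry T[0,0,0] = 18.
The mode-1 fibre T[:,0,0] = [18, 0] gives a = [1, 0] (primitive direction); the mode-2 fibre T[0,:,0] = [18, 6] gives b = [3, 1]; then c[k] = T[0,0,k] / (a[0]·b[0]) = [18, -12] / 3 = [6, -4].
Expanding [1, 0] (x) [3, 1] (x) [6, -4] reproduces all 8 entries of T, so T = [1, 0] (x) [3, 1] (x) [6, -4] and rank(T) ≤ 1.
These bounds meet, so rank(T) = 1.

rank(T) = 1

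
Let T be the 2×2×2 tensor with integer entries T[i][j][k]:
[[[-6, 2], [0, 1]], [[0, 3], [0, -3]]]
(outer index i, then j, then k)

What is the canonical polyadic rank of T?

Lower bound: the mode-3 unfolding of T (rows indexed by k, columns by (i,j) = (0,0), (0,1), (1,0), (1,1)) is [[-6, 0, 0, 0], [2, 1, 3, -3]].
There the 2×2 minor on rows k ∈ {0, 1}, columns (i,j) ∈ {(0,0), (0,1)} is det [[-6, 0], [2, 1]] = -6 ≠ 0, so this unfolding has rank ≥ 2; CP rank is at least every unfolding rank, so rank(T) ≥ 2. (Flattening ranks never certify an upper bound on CP rank; for that we must actually write T with 2 rank-1 terms.)
Upper bound — finding two terms. Write S_k = T[:,:,k] for the frontal slices: S₀ = [[-6, 0], [0, 0]], S₁ = [[2, 1], [3, -3]].
If T = a₁ (x) b₁ (x) c₁ + a₂ (x) b₂ (x) c₂ then each S_k = c₁[k]·a₁b₁ᵀ + c₂[k]·a₂b₂ᵀ. S₀ and S₁ are linearly independent, so a₁b₁ᵀ and a₂b₂ᵀ must span the same plane of matrices: they are the rank-1 matrices of the form x·S₀ + y·S₁.
det(x·S₀ + y·S₁) is 18·xy − 9·y² = 9·(2·x − y)(y), vanishing at (x:y) = (1:2) and (1:0).
M₁ = S₀ + 2·S₁ = [[-2, 2], [6, -6]] = (-2)·[1, -3][1, -1]ᵀ and M₂ = S₀ = [[-6, 0], [0, 0]] = (-6)·[1, 0][1, 0]ᵀ, so take a₁ = [1, -3], b₁ = [1, -1], a₂ = [1, 0], b₂ = [1, 0].
Each slice is an integer combination of E₁ = a₁b₁ᵀ and E₂ = a₂b₂ᵀ: S₀ = −6·E₂, S₁ = −E₁ + 3·E₂; reading off coefficients, c₁ = [0, -1] and c₂ = [-6, 3].
Hence T = [1, -3] (x) [1, -1] (x) [0, -1] + [1, 0] (x) [1, 0] (x) [-6, 3], so rank(T) ≤ 2.
These bounds meet, so rank(T) = 2.
Check entry T[1,0,1] = 3: (-3)·(1)·(-1) + (0)·(1)·(3) = 3.

2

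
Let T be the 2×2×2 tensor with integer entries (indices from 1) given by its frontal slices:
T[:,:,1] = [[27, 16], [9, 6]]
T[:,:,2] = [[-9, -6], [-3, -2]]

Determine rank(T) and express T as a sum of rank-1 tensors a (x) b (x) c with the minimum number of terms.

rank(T) = 2

Lower bound: the mode-3 unfolding of T (rows indexed by k, columns by (i,j) = (1,1), (1,2), (2,1), (2,2)) is [[27, 16, 9, 6], [-9, -6, -3, -2]].
There the 2×2 minor on rows k ∈ {1, 2}, columns (i,j) ∈ {(1,1), (1,2)} is det [[27, 16], [-9, -6]] = -18 ≠ 0, so this unfolding has rank ≥ 2; CP rank is at least every unfolding rank, so rank(T) ≥ 2. (Flattening ranks never certify an upper bound on CP rank; for that we must actually write T with 2 rank-1 terms.)
Upper bound — finding two terms. Write S_k = T[:,:,k] for the frontal slices: S₁ = [[27, 16], [9, 6]], S₂ = [[-9, -6], [-3, -2]].
If T = a₁ (x) b₁ (x) c₁ + a₂ (x) b₂ (x) c₂ then each S_k = c₁[k]·a₁b₁ᵀ + c₂[k]·a₂b₂ᵀ. S₁ and S₂ are linearly independent, so a₁b₁ᵀ and a₂b₂ᵀ must span the same plane of matrices: they are the rank-1 matrices of the form x·S₁ + y·S₂.
det(x·S₁ + y·S₂) is 18·x² − 6·xy = 6·(3·x − y)(x), vanishing at (x:y) = (1:3) and (0:1).
M₁ = S₁ + 3·S₂ = [[0, -2], [0, 0]] = (-2)·[1, 0][0, 1]ᵀ and M₂ = S₂ = [[-9, -6], [-3, -2]] = −[3, 1][3, 2]ᵀ, so take a₁ = [1, 0], b₁ = [0, 1], a₂ = [3, 1], b₂ = [3, 2].
Each slice is an integer combination of E₁ = a₁b₁ᵀ and E₂ = a₂b₂ᵀ: S₁ = −2·E₁ + 3·E₂, S₂ = −E₂; reading off coefficients, c₁ = [-2, 0] and c₂ = [3, -1].
Hence T = [1, 0] (x) [0, 1] (x) [-2, 0] + [3, 1] (x) [3, 2] (x) [3, -1], so rank(T) ≤ 2.
These bounds meet, so rank(T) = 2.
Check entry T[2,1,2] = -3: (0)·(0)·(0) + (1)·(3)·(-1) = -3.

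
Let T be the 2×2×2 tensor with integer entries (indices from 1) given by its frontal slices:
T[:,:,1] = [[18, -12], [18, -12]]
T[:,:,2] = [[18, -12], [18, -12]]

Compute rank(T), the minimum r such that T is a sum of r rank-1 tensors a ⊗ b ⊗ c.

Lower bound: T ≠ 0 (e.g. T[1,1,1] = 18), so rank(T) ≥ 1.
Upper bound: if T = a ⊗ b ⊗ c then every fibre of T is a multiple of the corresponding factor, so read the factors off the fibres through the nonzero entry T[1,1,1] = 18.
The mode-1 fibre T[:,1,1] = [18, 18] gives a = (1, 1) (primitive direction); the mode-2 fibre T[1,:,1] = [18, -12] gives b = (3, -2); then c[k] = T[1,1,k] / (a[1]·b[1]) = [18, 18] / 3 = (6, 6).
Expanding (1, 1) ⊗ (3, -2) ⊗ (6, 6) reproduces all 8 entries of T, so T = (1, 1) ⊗ (3, -2) ⊗ (6, 6) and rank(T) ≤ 1.
These bounds meet, so rank(T) = 1.

1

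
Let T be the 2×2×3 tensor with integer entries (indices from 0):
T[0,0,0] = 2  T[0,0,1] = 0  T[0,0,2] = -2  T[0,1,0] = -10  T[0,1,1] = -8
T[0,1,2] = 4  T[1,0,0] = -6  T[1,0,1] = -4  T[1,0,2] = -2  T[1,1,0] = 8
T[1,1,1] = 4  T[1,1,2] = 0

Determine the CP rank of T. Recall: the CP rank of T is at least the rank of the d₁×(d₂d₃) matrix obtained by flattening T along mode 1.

Lower bound: the mode-3 unfolding of T (rows indexed by k, columns by (i,j) = (0,0), (0,1), (1,0), (1,1)) is [[2, -10, -6, 8], [0, -8, -4, 4], [-2, 4, -2, 0]].
There the 3×3 minor on rows k ∈ {0, 1, 2}, columns (i,j) ∈ {(0,0), (0,1), (1,0)} is det [[2, -10, -6], [0, -8, -4], [-2, 4, -2]] = 80 ≠ 0, so this unfolding has rank ≥ 3; CP rank is at least every unfolding rank, so rank(T) ≥ 3. (This is only a lower bound: in general the CP rank may exceed every unfolding rank, so we still need to exhibit 3 rank-1 terms summing to T.)
Upper bound: T is a sum of 3 rank-1 terms, T = (1, -1) ⊗ (1, -2) ⊗ (4, 2, 0) + (1, 0) ⊗ (0, 1) ⊗ (-2, -4, 4) + (1, 1) ⊗ (1, 0) ⊗ (-2, -2, -2) (one valid choice — decompositions are not unique — normalised so each a, b is primitive with positive first nonzero entry; check it by expanding all entries), so rank(T) ≤ 3.
These bounds meet, so rank(T) = 3.

3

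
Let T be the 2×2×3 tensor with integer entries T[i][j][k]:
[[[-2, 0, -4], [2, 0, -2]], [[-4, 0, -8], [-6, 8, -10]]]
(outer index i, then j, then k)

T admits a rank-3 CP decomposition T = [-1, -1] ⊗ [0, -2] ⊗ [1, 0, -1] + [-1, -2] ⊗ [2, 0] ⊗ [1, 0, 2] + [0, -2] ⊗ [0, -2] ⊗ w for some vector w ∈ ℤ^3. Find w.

Subtract the known terms from T to get the rank-1 residual R = [0, -2] ⊗ [0, -2] ⊗ w, so R[i,j,k] = a[i]·b[j]·w[k]. Pick indices with nonzero a[1]·b[1] = (-2)·(-2) = 4. Only the fibre through (1,1,·) is needed: R[1,1,:] = T[1,1,:] − Σₗ aₗ[1]bₗ[1]cₗ = [-6, 8, -10] − (-1)·(-2)·[1, 0, -1] − (-2)·(0)·[1, 0, 2] = [-8, 8, -8]. Then w[k] = R[1,1,k] / 4 for each k, giving w = [-8, 8, -8] / 4 = [-2, 2, -2].

w = [-2, 2, -2]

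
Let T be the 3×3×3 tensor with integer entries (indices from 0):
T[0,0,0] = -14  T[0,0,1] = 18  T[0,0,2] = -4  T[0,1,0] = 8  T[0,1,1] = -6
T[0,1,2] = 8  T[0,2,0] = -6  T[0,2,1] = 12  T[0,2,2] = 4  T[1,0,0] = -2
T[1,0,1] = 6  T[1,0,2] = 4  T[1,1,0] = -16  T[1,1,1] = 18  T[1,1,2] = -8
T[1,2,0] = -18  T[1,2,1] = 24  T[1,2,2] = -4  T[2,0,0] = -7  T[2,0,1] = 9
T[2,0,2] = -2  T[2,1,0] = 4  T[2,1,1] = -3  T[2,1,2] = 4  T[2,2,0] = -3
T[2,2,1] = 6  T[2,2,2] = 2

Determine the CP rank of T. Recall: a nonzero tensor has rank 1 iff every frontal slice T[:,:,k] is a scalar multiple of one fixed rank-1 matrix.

2

Lower bound: the mode-2 unfolding of T (rows indexed by j, columns by (i,k) = (0,0), (0,1), (0,2), (1,0), (1,1), (1,2), (2,0), (2,1), (2,2)) is [[-14, 18, -4, -2, 6, 4, -7, 9, -2], [8, -6, 8, -16, 18, -8, 4, -3, 4], [-6, 12, 4, -18, 24, -4, -3, 6, 2]].
There the 2×2 minor on rows j ∈ {0, 1}, columns (i,k) ∈ {(0,0), (0,1)} is det [[-14, 18], [8, -6]] = -60 ≠ 0, so this unfolding has rank ≥ 2; CP rank is at least every unfolding rank, so rank(T) ≥ 2. (Unfolding ranks only ever bound the CP rank from below — rank(T) can be strictly larger than all of them — so the matching upper bound has to come from an explicit 2-term decomposition.)
Upper bound — finding two terms. Write S_k = T[:,:,k] for the frontal slices: S₀ = [[-14, 8, -6], [-2, -16, -18], [-7, 4, -3]], S₁ = [[18, -6, 12], [6, 18, 24], [9, -3, 6]], S₂ = [[-4, 8, 4], [4, -8, -4], [-2, 4, 2]].
If T = a₁ ∘ b₁ ∘ c₁ + a₂ ∘ b₂ ∘ c₂ then each S_k = c₁[k]·a₁b₁ᵀ + c₂[k]·a₂b₂ᵀ. S₀ and S₁ are linearly independent, so a₁b₁ᵀ and a₂b₂ᵀ must span the same plane of matrices: they are the rank-1 matrices of the form x·S₀ + y·S₁.
The 2×2 minor of x·S₀ + y·S₁ on rows {0,1}, columns {0,1} is 240·x² − 600·xy + 360·y² = 120·(2·x − 3·y)(x − y), vanishing at (x:y) = (3:2) and (1:1).
M₁ = 3·S₀ + 2·S₁ = [[-6, 12, 6], [6, -12, -6], [-3, 6, 3]] = (-3)·[2, -2, 1][1, -2, -1]ᵀ and M₂ = S₀ + S₁ = [[4, 2, 6], [4, 2, 6], [2, 1, 3]] = [2, 2, 1][2, 1, 3]ᵀ, so take a₁ = [2, -2, 1], b₁ = [1, -2, -1], a₂ = [2, 2, 1], b₂ = [2, 1, 3].
Each slice is an integer combination of E₁ = a₁b₁ᵀ and E₂ = a₂b₂ᵀ: S₀ = −3·E₁ − 2·E₂, S₁ = 3·E₁ + 3·E₂, S₂ = −2·E₁; reading off coefficients, c₁ = [-3, 3, -2] and c₂ = [-2, 3, 0].
Hence T = [2, -2, 1] ∘ [1, -2, -1] ∘ [-3, 3, -2] + [2, 2, 1] ∘ [2, 1, 3] ∘ [-2, 3, 0], so rank(T) ≤ 2.
These bounds meet, so rank(T) = 2.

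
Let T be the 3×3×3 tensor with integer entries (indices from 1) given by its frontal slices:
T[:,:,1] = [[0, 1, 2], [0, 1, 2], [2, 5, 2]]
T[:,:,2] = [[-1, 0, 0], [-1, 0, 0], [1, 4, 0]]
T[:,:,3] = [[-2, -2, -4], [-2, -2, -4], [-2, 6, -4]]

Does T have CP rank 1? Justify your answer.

No

The mode-3 unfolding of T (rows indexed by k, columns by (i,j) = (1,1), (1,2), (1,3), (2,1), (2,2), (2,3), (3,1), (3,2), (3,3)) is [[0, 1, 2, 0, 1, 2, 2, 5, 2], [-1, 0, 0, -1, 0, 0, 1, 4, 0], [-2, -2, -4, -2, -2, -4, -2, 6, -4]].
There the 3×3 minor on rows k ∈ {1, 2, 3}, columns (i,j) ∈ {(1,1), (1,2), (3,2)} is det [[0, 1, 5], [-1, 0, 4], [-2, -2, 6]] = 8 ≠ 0, so this unfolding has rank ≥ 3; CP rank is at least every unfolding rank, so rank(T) ≥ 3.
In particular rank(T) ≥ 3 > 1, so T is not rank-1.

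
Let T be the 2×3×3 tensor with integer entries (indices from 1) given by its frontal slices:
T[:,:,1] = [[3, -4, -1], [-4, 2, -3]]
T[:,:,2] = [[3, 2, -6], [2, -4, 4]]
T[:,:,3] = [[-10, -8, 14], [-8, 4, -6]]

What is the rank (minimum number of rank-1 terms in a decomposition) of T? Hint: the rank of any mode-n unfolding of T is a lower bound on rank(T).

3

Lower bound: the mode-2 unfolding of T (rows indexed by j, columns by (i,k) = (1,1), (1,2), (1,3), (2,1), (2,2), (2,3)) is [[3, 3, -10, -4, 2, -8], [-4, 2, -8, 2, -4, 4], [-1, -6, 14, -3, 4, -6]].
There the 3×3 minor on rows j ∈ {1, 2, 3}, columns (i,k) ∈ {(1,1), (1,2), (1,3)} is det [[3, 3, -10], [-4, 2, -8], [-1, -6, 14]] = -128 ≠ 0, so this unfolding has rank ≥ 3; CP rank is at least every unfolding rank, so rank(T) ≥ 3. (Flattening ranks never certify an upper bound on CP rank; for that we must actually write T with 3 rank-1 terms.)
Upper bound: T is a sum of 3 rank-1 terms, T = [1, -2] ⊗ [1, -2, 2] ⊗ [1, -1, 2] + [1, 0] ⊗ [1, 0, -1] ⊗ [4, 4, -8] + [1, 1] ⊗ [2, 2, -1] ⊗ [-1, 0, -2] (written with every a and b primitive with positive leading entry and the scale carried by c; CP decompositions are not unique, and this one is verified by expanding entrywise), so rank(T) ≤ 3.
These bounds meet, so rank(T) = 3.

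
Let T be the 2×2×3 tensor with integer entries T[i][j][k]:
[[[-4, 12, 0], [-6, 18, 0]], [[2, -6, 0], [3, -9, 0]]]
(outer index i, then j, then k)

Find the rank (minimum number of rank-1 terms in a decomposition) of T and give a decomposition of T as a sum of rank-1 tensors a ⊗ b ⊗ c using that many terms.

rank(T) = 1

Lower bound: T ≠ 0 (e.g. T[0,0,0] = -4), so rank(T) ≥ 1.
Upper bound: if T = a ⊗ b ⊗ c then every fibre of T is a multiple of the corresponding factor, so read the factors off the fibres through the nonzero entry T[0,0,0] = -4.
The mode-1 fibre T[:,0,0] = [-4, 2] gives a = (2, -1) (primitive direction); the mode-2 fibre T[0,:,0] = [-4, -6] gives b = (2, 3); then c[k] = T[0,0,k] / (a[0]·b[0]) = [-4, 12, 0] / 4 = (-1, 3, 0).
Expanding (2, -1) ⊗ (2, 3) ⊗ (-1, 3, 0) reproduces all 12 entries of T, so T = (2, -1) ⊗ (2, 3) ⊗ (-1, 3, 0) and rank(T) ≤ 1.
These bounds meet, so rank(T) = 1.
Check entry T[1,0,0] = 2: (-1)·(2)·(-1) = 2.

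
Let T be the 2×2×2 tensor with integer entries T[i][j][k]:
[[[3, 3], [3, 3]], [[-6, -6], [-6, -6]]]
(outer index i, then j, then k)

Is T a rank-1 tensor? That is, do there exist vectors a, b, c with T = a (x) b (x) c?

Yes

If T = a (x) b (x) c then every fibre of T is a multiple of the corresponding factor, so read the factors off the fibres through the nonzero entry T[0,0,0] = 3.
The mode-1 fibre T[:,0,0] = [3, -6] gives a = [1, -2] (primitive direction); the mode-2 fibre T[0,:,0] = [3, 3] gives b = [1, 1]; then c[k] = T[0,0,k] / (a[0]·b[0]) = [3, 3] / 1 = [3, 3].
Expanding [1, -2] (x) [1, 1] (x) [3, 3] reproduces all 8 entries of T, so T = [1, -2] (x) [1, 1] (x) [3, 3] and rank(T) ≤ 1.
Equivalently every frontal slice T[:,:,k] is c[k] times the rank-1 matrix [1, -2] (x) [1, 1]. So T has rank 1 (it is nonzero).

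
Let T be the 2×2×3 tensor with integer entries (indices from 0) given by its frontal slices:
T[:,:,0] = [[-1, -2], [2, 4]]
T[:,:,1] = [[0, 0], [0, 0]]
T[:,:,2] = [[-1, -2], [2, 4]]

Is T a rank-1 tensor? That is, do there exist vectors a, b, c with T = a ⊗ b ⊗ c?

The mode-1 fibre T[:,0,0] = [-1, 2] gives a = [1, -2] (primitive direction); the mode-2 fibre T[0,:,0] = [-1, -2] gives b = [1, 2]; then c[k] = T[0,0,k] / (a[0]·b[0]) = [-1, 0, -1] / 1 = [-1, 0, -1].
Expanding [1, -2] ⊗ [1, 2] ⊗ [-1, 0, -1] reproduces all 12 entries of T, so T = [1, -2] ⊗ [1, 2] ⊗ [-1, 0, -1] and rank(T) ≤ 1.
Equivalently every frontal slice T[:,:,k] is c[k] times the rank-1 matrix [1, -2] ⊗ [1, 2]. So T has rank 1 (it is nonzero).

Yes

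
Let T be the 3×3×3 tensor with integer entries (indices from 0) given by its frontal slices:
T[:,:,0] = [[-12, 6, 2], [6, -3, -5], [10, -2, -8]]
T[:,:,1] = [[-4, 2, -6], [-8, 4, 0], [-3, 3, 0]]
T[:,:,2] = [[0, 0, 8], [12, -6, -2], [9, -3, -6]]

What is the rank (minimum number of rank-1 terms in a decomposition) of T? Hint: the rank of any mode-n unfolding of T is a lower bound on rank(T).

3

Lower bound: the mode-2 unfolding of T (rows indexed by j, columns by (i,k) = (0,0), (0,1), (0,2), (1,0), (1,1), (1,2), (2,0), (2,1), (2,2)) is [[-12, -4, 0, 6, -8, 12, 10, -3, 9], [6, 2, 0, -3, 4, -6, -2, 3, -3], [2, -6, 8, -5, 0, -2, -8, 0, -6]].
There the 3×3 minor on rows j ∈ {0, 1, 2}, columns (i,k) ∈ {(0,0), (0,1), (2,0)} is det [[-12, -4, 10], [6, 2, -2], [2, -6, -8]] = -240 ≠ 0, so this unfolding has rank ≥ 3; CP rank is at least every unfolding rank, so rank(T) ≥ 3. (Flattening ranks never certify an upper bound on CP rank; for that we must actually write T with 3 rank-1 terms.)
Upper bound: T is a sum of 3 rank-1 terms, T = [0, 0, 1] ⊗ [1, 1, -2] ⊗ [2, 1, 1] + [1, -1, -1] ⊗ [2, -1, -1] ⊗ [-4, 2, -4] + [2, 1, 0] ⊗ [2, -1, 1] ⊗ [-1, -2, 2] (one valid choice — decompositions are not unique — normalised so each a, b is primitive with positive first nonzero entry; check it by expanding all entries), so rank(T) ≤ 3.
These bounds meet, so rank(T) = 3.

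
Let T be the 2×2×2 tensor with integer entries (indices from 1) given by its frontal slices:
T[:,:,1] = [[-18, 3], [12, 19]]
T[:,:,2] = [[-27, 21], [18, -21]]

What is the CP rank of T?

Lower bound: in the mode-1 unfolding of T (rows indexed by i, columns by (j,k)) the 2×2 minor on rows i ∈ {1, 2}, columns (j,k) ∈ {(1,1), (2,1)} is det [[-18, 3], [12, 19]] = -378 ≠ 0, so that unfolding has rank ≥ 2 and hence rank(T) ≥ 2 (CP rank is at least every unfolding rank, though it can be larger).
Upper bound: with S_k = T[:,:,k], the two rank-1 terms a₁b₁ᵀ, a₂b₂ᵀ are the rank-1 members of the pencil x·S₁ + y·S₂.
det(x·S₁ + y·S₂) is −378·x² − 441·xy + 189·y² = (-63)·(2·x + 3·y)(3·x − y), vanishing at (x:y) = (3:-2) and (1:3).
M₁ = 3·S₁ − 2·S₂ = [[0, -33], [0, 99]] = (-33)·[1, -3][0, 1]ᵀ and M₂ = S₁ + 3·S₂ = [[-99, 66], [66, -44]] = (-11)·[3, -2][3, -2]ᵀ, so take a₁ = [1, -3], b₁ = [0, 1], a₂ = [3, -2], b₂ = [3, -2].
Each slice is an integer combination of E₁ = a₁b₁ᵀ and E₂ = a₂b₂ᵀ: S₁ = −9·E₁ − 2·E₂, S₂ = 3·E₁ − 3·E₂; reading off coefficients, c₁ = [-9, 3] and c₂ = [-2, -3].
Hence T = [1, -3] ⊗ [0, 1] ⊗ [-9, 3] + [3, -2] ⊗ [3, -2] ⊗ [-2, -3], so rank(T) ≤ 2.
These bounds meet, so rank(T) = 2.

2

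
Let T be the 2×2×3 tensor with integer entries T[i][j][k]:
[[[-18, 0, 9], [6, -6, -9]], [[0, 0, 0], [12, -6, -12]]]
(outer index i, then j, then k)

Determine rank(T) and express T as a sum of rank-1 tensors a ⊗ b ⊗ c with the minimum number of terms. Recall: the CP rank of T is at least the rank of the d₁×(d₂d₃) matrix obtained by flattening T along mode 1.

Lower bound: the mode-1 unfolding of T (rows indexed by i, columns by (j,k) = (0,0), (0,1), (0,2), (1,0), (1,1), (1,2)) is [[-18, 0, 9, 6, -6, -9], [0, 0, 0, 12, -6, -12]].
There the 2×2 minor on rows i ∈ {0, 1}, columns (j,k) ∈ {(0,0), (1,0)} is det [[-18, 6], [0, 12]] = -216 ≠ 0, so this unfolding has rank ≥ 2; CP rank is at least every unfolding rank, so rank(T) ≥ 2. (This is only a lower bound: in general the CP rank may exceed every unfolding rank, so we still need to exhibit 2 rank-1 terms summing to T.)
Upper bound — finding two terms. Write S_k = T[:,:,k] for the frontal slices: S₀ = [[-18, 6], [0, 12]], S₁ = [[0, -6], [0, -6]], S₂ = [[9, -9], [0, -12]].
If T = a₁ ⊗ b₁ ⊗ c₁ + a₂ ⊗ b₂ ⊗ c₂ then each S_k = c₁[k]·a₁b₁ᵀ + c₂[k]·a₂b₂ᵀ. S₀ and S₁ are linearly independent, so a₁b₁ᵀ and a₂b₂ᵀ must span the same plane of matrices: they are the rank-1 matrices of the form x·S₀ + y·S₁.
det(x·S₀ + y·S₁) is −216·x² + 108·xy = (-108)·(2·x − y)(x), vanishing at (x:y) = (1:2) and (0:1).
M₁ = S₀ + 2·S₁ = [[-18, -6], [0, 0]] = (-6)·[1, 0][3, 1]ᵀ and M₂ = S₁ = [[0, -6], [0, -6]] = (-6)·[1, 1][0, 1]ᵀ, so take a₁ = [1, 0], b₁ = [3, 1], a₂ = [1, 1], b₂ = [0, 1].
Each slice is an integer combination of E₁ = a₁b₁ᵀ and E₂ = a₂b₂ᵀ: S₀ = −6·E₁ + 12·E₂, S₁ = −6·E₂, S₂ = 3·E₁ − 12·E₂; reading off coefficients, c₁ = [-6, 0, 3] and c₂ = [12, -6, -12].
Hence T = [1, 0] ⊗ [3, 1] ⊗ [-6, 0, 3] + [1, 1] ⊗ [0, 1] ⊗ [12, -6, -12], so rank(T) ≤ 2.
These bounds meet, so rank(T) = 2.
Check entry T[1,1,1] = -6: (0)·(1)·(0) + (1)·(1)·(-6) = -6.

rank(T) = 2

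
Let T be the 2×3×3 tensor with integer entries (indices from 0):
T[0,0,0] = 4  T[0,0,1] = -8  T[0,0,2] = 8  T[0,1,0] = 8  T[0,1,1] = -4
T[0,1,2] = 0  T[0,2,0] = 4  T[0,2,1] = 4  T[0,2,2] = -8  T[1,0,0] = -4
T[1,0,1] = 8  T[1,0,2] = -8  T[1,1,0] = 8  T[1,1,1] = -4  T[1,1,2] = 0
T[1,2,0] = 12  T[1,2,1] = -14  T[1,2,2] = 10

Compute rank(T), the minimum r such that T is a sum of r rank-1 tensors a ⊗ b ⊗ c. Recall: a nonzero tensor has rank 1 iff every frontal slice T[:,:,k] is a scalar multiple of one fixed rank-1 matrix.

Lower bound: the mode-3 unfolding of T (rows indexed by k, columns by (i,j) = (0,0), (0,1), (0,2), (1,0), (1,1), (1,2)) is [[4, 8, 4, -4, 8, 12], [-8, -4, 4, 8, -4, -14], [8, 0, -8, -8, 0, 10]].
There the 3×3 minor on rows k ∈ {0, 1, 2}, columns (i,j) ∈ {(0,0), (0,1), (1,2)} is det [[4, 8, 12], [-8, -4, -14], [8, 0, 10]] = -32 ≠ 0, so this unfolding has rank ≥ 3; CP rank is at least every unfolding rank, so rank(T) ≥ 3. (Flattening ranks never certify an upper bound on CP rank; for that we must actually write T with 3 rank-1 terms.)
Upper bound: T is a sum of 3 rank-1 terms, T = [0, 1] ⊗ [0, 0, 1] ⊗ [0, -2, 2] + [1, -1] ⊗ [1, 0, -1] ⊗ [4, -8, 8] + [1, 1] ⊗ [0, 1, 1] ⊗ [8, -4, 0] (written with every a and b primitive with positive leading entry and the scale carried by c; CP decompositions are not unique, and this one is verified by expanding entrywise), so rank(T) ≤ 3.
These bounds meet, so rank(T) = 3.

3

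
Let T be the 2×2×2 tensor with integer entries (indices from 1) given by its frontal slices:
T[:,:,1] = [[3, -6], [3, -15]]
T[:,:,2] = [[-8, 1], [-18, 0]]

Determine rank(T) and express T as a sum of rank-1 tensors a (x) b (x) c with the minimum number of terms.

Lower bound: the mode-3 unfolding of T (rows indexed by k, columns by (i,j) = (1,1), (1,2), (2,1), (2,2)) is [[3, -6, 3, -15], [-8, 1, -18, 0]].
There the 2×2 minor on rows k ∈ {1, 2}, columns (i,j) ∈ {(1,1), (1,2)} is det [[3, -6], [-8, 1]] = -45 ≠ 0, so this unfolding has rank ≥ 2; CP rank is at least every unfolding rank, so rank(T) ≥ 2. (This is only a lower bound: in general the CP rank may exceed every unfolding rank, so we still need to exhibit 2 rank-1 terms summing to T.)
Upper bound — finding two terms. Write S_k = T[:,:,k] for the frontal slices: S₁ = [[3, -6], [3, -15]], S₂ = [[-8, 1], [-18, 0]].
If T = a₁ (x) b₁ (x) c₁ + a₂ (x) b₂ (x) c₂ then each S_k = c₁[k]·a₁b₁ᵀ + c₂[k]·a₂b₂ᵀ. S₁ and S₂ are linearly independent, so a₁b₁ᵀ and a₂b₂ᵀ must span the same plane of matrices: they are the rank-1 matrices of the form x·S₁ + y·S₂.
det(x·S₁ + y·S₂) is −27·x² + 9·xy + 18·y² = (-9)·(3·x + 2·y)(x − y), vanishing at (x:y) = (2:-3) and (1:1).
M₁ = 2·S₁ − 3·S₂ = [[30, -15], [60, -30]] = 15·[1, 2][2, -1]ᵀ and M₂ = S₁ + S₂ = [[-5, -5], [-15, -15]] = (-5)·[1, 3][1, 1]ᵀ, so take a₁ = [1, 2], b₁ = [2, -1], a₂ = [1, 3], b₂ = [1, 1].
Each slice is an integer combination of E₁ = a₁b₁ᵀ and E₂ = a₂b₂ᵀ: S₁ = 3·E₁ − 3·E₂, S₂ = −3·E₁ − 2·E₂; reading off coefficients, c₁ = [3, -3] and c₂ = [-3, -2].
Hence T = [1, 2] (x) [2, -1] (x) [3, -3] + [1, 3] (x) [1, 1] (x) [-3, -2], so rank(T) ≤ 2.
These bounds meet, so rank(T) = 2.

rank(T) = 2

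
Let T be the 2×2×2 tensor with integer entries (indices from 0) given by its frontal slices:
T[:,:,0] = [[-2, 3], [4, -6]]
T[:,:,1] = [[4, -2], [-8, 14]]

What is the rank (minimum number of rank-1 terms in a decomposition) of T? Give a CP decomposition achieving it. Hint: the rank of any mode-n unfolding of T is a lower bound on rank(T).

rank(T) = 2

Lower bound: in the mode-3 unfolding of T (rows indexed by k, columns by (i,j)) the 2×2 minor on rows k ∈ {0, 1}, columns (i,j) ∈ {(0,0), (0,1)} is det [[-2, 3], [4, -2]] = -8 ≠ 0, so that unfolding has rank ≥ 2 and hence rank(T) ≥ 2 (CP rank is at least every unfolding rank, though it can be larger).
Upper bound: with S_k = T[:,:,k], the two rank-1 terms a₁b₁ᵀ, a₂b₂ᵀ are the rank-1 members of the pencil x·S₀ + y·S₁.
det(x·S₀ + y·S₁) is −20·xy + 40·y² = (-20)·(x − 2·y)(y), vanishing at (x:y) = (2:1) and (1:0).
M₁ = 2·S₀ + S₁ = [[0, 4], [0, 2]] = 2·[2, 1][0, 1]ᵀ and M₂ = S₀ = [[-2, 3], [4, -6]] = −[1, -2][2, -3]ᵀ, so take a₁ = [2, 1], b₁ = [0, 1], a₂ = [1, -2], b₂ = [2, -3].
Each slice is an integer combination of E₁ = a₁b₁ᵀ and E₂ = a₂b₂ᵀ: S₀ = −E₂, S₁ = 2·E₁ + 2·E₂; reading off coefficients, c₁ = [0, 2] and c₂ = [-1, 2].
Hence T = [2, 1] ⊗ [0, 1] ⊗ [0, 2] + [1, -2] ⊗ [2, -3] ⊗ [-1, 2], so rank(T) ≤ 2.
These bounds meet, so rank(T) = 2.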